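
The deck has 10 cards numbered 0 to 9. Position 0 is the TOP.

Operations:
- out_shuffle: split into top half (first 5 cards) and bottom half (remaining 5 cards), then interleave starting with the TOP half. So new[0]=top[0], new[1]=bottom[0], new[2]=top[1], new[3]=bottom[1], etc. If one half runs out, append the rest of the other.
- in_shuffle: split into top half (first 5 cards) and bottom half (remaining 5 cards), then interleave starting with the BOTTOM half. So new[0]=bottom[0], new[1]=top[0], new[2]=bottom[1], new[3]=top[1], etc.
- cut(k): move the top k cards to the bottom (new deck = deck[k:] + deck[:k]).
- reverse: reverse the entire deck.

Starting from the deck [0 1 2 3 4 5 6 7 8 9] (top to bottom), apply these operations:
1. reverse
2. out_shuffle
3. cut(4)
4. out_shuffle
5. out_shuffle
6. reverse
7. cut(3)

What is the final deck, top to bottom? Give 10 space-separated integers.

Answer: 9 8 2 1 0 4 7 3 6 5

Derivation:
After op 1 (reverse): [9 8 7 6 5 4 3 2 1 0]
After op 2 (out_shuffle): [9 4 8 3 7 2 6 1 5 0]
After op 3 (cut(4)): [7 2 6 1 5 0 9 4 8 3]
After op 4 (out_shuffle): [7 0 2 9 6 4 1 8 5 3]
After op 5 (out_shuffle): [7 4 0 1 2 8 9 5 6 3]
After op 6 (reverse): [3 6 5 9 8 2 1 0 4 7]
After op 7 (cut(3)): [9 8 2 1 0 4 7 3 6 5]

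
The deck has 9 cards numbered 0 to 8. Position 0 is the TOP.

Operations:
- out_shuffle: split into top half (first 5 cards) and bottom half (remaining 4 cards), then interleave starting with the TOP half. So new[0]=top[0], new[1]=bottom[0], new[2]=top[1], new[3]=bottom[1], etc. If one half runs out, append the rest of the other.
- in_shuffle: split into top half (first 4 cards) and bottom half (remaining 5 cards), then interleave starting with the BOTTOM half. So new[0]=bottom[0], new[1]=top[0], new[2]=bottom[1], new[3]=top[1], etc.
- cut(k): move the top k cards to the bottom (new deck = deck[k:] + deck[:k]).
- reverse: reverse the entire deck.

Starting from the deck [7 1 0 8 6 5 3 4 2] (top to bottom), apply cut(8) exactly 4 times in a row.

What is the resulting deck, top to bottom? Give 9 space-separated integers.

After op 1 (cut(8)): [2 7 1 0 8 6 5 3 4]
After op 2 (cut(8)): [4 2 7 1 0 8 6 5 3]
After op 3 (cut(8)): [3 4 2 7 1 0 8 6 5]
After op 4 (cut(8)): [5 3 4 2 7 1 0 8 6]

Answer: 5 3 4 2 7 1 0 8 6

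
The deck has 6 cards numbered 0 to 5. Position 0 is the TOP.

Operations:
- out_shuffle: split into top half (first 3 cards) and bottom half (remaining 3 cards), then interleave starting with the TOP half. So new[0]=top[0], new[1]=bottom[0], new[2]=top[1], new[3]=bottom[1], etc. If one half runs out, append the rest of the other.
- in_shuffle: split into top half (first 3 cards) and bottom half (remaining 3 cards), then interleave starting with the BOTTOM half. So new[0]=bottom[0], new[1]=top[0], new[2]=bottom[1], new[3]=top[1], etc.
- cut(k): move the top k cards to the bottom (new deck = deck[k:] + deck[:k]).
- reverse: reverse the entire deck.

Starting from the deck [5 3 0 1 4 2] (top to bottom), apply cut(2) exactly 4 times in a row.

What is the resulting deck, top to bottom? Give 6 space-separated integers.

Answer: 0 1 4 2 5 3

Derivation:
After op 1 (cut(2)): [0 1 4 2 5 3]
After op 2 (cut(2)): [4 2 5 3 0 1]
After op 3 (cut(2)): [5 3 0 1 4 2]
After op 4 (cut(2)): [0 1 4 2 5 3]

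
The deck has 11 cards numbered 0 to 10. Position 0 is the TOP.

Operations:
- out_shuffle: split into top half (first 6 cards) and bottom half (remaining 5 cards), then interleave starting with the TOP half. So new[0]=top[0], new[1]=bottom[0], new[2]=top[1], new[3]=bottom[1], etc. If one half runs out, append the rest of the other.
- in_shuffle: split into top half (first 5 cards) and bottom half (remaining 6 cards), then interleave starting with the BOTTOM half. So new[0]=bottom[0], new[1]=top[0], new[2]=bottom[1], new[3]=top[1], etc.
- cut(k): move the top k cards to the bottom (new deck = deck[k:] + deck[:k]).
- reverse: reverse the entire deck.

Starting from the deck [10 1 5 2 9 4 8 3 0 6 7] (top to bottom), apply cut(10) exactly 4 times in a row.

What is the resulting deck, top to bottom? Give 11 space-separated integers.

Answer: 3 0 6 7 10 1 5 2 9 4 8

Derivation:
After op 1 (cut(10)): [7 10 1 5 2 9 4 8 3 0 6]
After op 2 (cut(10)): [6 7 10 1 5 2 9 4 8 3 0]
After op 3 (cut(10)): [0 6 7 10 1 5 2 9 4 8 3]
After op 4 (cut(10)): [3 0 6 7 10 1 5 2 9 4 8]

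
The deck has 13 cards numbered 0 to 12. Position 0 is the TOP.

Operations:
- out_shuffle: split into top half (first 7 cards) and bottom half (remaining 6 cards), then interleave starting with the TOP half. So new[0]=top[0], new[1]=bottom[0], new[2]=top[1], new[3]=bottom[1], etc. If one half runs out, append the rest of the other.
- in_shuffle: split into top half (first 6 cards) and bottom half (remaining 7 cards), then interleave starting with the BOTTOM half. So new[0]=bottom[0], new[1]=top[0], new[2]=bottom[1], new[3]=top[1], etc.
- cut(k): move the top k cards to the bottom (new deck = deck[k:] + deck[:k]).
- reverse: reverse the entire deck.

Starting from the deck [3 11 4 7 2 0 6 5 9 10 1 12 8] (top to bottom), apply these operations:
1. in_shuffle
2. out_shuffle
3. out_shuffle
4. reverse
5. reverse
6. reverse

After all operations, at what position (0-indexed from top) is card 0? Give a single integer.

Answer: 7

Derivation:
After op 1 (in_shuffle): [6 3 5 11 9 4 10 7 1 2 12 0 8]
After op 2 (out_shuffle): [6 7 3 1 5 2 11 12 9 0 4 8 10]
After op 3 (out_shuffle): [6 12 7 9 3 0 1 4 5 8 2 10 11]
After op 4 (reverse): [11 10 2 8 5 4 1 0 3 9 7 12 6]
After op 5 (reverse): [6 12 7 9 3 0 1 4 5 8 2 10 11]
After op 6 (reverse): [11 10 2 8 5 4 1 0 3 9 7 12 6]
Card 0 is at position 7.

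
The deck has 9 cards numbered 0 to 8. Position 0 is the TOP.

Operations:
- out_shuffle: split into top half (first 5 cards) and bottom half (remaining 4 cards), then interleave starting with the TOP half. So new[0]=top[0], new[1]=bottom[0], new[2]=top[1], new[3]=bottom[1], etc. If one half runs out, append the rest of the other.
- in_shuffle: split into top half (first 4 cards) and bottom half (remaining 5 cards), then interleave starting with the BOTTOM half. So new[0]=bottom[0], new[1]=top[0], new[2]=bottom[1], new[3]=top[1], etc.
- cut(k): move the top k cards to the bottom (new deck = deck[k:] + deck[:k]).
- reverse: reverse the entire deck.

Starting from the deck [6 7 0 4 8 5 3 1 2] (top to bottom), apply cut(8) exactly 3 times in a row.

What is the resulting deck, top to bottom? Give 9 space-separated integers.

Answer: 3 1 2 6 7 0 4 8 5

Derivation:
After op 1 (cut(8)): [2 6 7 0 4 8 5 3 1]
After op 2 (cut(8)): [1 2 6 7 0 4 8 5 3]
After op 3 (cut(8)): [3 1 2 6 7 0 4 8 5]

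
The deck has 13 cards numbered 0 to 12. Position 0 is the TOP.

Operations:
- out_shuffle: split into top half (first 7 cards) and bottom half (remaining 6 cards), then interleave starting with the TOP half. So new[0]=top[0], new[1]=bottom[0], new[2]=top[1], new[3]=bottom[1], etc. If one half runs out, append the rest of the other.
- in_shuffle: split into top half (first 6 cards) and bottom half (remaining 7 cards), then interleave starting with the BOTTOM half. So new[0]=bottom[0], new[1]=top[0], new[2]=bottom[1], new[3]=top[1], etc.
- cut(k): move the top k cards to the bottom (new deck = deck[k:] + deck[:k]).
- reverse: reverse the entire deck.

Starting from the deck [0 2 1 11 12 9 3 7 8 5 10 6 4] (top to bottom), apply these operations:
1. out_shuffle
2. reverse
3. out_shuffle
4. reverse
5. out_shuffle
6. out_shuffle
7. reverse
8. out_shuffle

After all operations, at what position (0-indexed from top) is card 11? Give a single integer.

Answer: 11

Derivation:
After op 1 (out_shuffle): [0 7 2 8 1 5 11 10 12 6 9 4 3]
After op 2 (reverse): [3 4 9 6 12 10 11 5 1 8 2 7 0]
After op 3 (out_shuffle): [3 5 4 1 9 8 6 2 12 7 10 0 11]
After op 4 (reverse): [11 0 10 7 12 2 6 8 9 1 4 5 3]
After op 5 (out_shuffle): [11 8 0 9 10 1 7 4 12 5 2 3 6]
After op 6 (out_shuffle): [11 4 8 12 0 5 9 2 10 3 1 6 7]
After op 7 (reverse): [7 6 1 3 10 2 9 5 0 12 8 4 11]
After op 8 (out_shuffle): [7 5 6 0 1 12 3 8 10 4 2 11 9]
Card 11 is at position 11.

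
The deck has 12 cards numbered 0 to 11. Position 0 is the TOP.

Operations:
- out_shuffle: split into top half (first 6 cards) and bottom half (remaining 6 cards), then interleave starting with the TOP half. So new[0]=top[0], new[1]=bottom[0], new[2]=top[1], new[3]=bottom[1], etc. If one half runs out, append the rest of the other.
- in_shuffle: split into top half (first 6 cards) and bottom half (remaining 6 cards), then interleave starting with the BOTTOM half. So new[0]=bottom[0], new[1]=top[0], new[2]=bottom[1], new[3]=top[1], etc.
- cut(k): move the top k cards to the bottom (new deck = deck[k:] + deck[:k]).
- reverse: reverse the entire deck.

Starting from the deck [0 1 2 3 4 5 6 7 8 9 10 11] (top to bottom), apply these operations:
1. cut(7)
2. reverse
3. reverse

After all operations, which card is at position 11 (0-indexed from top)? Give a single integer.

After op 1 (cut(7)): [7 8 9 10 11 0 1 2 3 4 5 6]
After op 2 (reverse): [6 5 4 3 2 1 0 11 10 9 8 7]
After op 3 (reverse): [7 8 9 10 11 0 1 2 3 4 5 6]
Position 11: card 6.

Answer: 6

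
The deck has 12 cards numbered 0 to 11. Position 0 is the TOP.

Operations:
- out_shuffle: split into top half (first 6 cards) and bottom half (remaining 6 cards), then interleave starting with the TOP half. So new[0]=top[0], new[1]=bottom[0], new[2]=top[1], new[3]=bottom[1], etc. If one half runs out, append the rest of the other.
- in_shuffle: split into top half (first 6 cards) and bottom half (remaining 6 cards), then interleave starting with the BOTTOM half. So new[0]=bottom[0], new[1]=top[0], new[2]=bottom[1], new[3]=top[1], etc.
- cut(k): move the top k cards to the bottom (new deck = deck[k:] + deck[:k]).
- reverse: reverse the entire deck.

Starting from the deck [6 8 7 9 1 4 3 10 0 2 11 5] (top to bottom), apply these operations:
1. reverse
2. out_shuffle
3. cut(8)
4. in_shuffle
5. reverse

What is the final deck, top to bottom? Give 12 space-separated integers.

Answer: 4 7 5 0 6 9 3 2 8 1 10 11

Derivation:
After op 1 (reverse): [5 11 2 0 10 3 4 1 9 7 8 6]
After op 2 (out_shuffle): [5 4 11 1 2 9 0 7 10 8 3 6]
After op 3 (cut(8)): [10 8 3 6 5 4 11 1 2 9 0 7]
After op 4 (in_shuffle): [11 10 1 8 2 3 9 6 0 5 7 4]
After op 5 (reverse): [4 7 5 0 6 9 3 2 8 1 10 11]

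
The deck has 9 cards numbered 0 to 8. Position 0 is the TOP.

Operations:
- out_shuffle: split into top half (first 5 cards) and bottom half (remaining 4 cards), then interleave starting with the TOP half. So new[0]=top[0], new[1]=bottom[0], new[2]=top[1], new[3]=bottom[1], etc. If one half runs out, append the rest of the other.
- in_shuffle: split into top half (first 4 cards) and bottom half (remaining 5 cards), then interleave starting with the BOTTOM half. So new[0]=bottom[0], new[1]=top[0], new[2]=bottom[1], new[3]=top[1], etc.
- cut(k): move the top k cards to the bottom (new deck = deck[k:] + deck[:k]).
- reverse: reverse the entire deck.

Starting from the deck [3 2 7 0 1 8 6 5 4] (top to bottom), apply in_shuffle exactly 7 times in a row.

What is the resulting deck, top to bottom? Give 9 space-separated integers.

Answer: 1 3 8 2 6 7 5 0 4

Derivation:
After op 1 (in_shuffle): [1 3 8 2 6 7 5 0 4]
After op 2 (in_shuffle): [6 1 7 3 5 8 0 2 4]
After op 3 (in_shuffle): [5 6 8 1 0 7 2 3 4]
After op 4 (in_shuffle): [0 5 7 6 2 8 3 1 4]
After op 5 (in_shuffle): [2 0 8 5 3 7 1 6 4]
After op 6 (in_shuffle): [3 2 7 0 1 8 6 5 4]
After op 7 (in_shuffle): [1 3 8 2 6 7 5 0 4]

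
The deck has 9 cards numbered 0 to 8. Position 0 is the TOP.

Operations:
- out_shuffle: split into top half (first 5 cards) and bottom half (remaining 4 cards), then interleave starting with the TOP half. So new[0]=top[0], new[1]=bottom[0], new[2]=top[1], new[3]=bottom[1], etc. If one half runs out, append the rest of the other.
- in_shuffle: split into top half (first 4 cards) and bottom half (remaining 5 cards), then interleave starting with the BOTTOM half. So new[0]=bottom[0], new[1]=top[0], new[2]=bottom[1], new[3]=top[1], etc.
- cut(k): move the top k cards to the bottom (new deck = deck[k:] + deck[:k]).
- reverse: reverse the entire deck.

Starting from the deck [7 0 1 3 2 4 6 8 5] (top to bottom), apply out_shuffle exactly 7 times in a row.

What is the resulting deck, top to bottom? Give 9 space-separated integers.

After op 1 (out_shuffle): [7 4 0 6 1 8 3 5 2]
After op 2 (out_shuffle): [7 8 4 3 0 5 6 2 1]
After op 3 (out_shuffle): [7 5 8 6 4 2 3 1 0]
After op 4 (out_shuffle): [7 2 5 3 8 1 6 0 4]
After op 5 (out_shuffle): [7 1 2 6 5 0 3 4 8]
After op 6 (out_shuffle): [7 0 1 3 2 4 6 8 5]
After op 7 (out_shuffle): [7 4 0 6 1 8 3 5 2]

Answer: 7 4 0 6 1 8 3 5 2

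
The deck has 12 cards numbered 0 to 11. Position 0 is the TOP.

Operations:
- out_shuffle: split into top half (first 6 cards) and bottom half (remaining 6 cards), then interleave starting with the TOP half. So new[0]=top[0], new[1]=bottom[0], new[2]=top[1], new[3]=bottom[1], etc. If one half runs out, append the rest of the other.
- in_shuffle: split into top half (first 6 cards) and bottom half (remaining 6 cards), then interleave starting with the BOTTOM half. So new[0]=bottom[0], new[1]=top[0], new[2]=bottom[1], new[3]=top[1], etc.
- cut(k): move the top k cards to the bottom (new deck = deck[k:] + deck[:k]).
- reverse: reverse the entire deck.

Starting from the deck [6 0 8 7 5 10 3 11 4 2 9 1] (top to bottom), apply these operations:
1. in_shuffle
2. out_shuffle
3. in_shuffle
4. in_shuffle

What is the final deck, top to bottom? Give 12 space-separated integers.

Answer: 1 0 7 3 8 5 11 2 10 4 9 6

Derivation:
After op 1 (in_shuffle): [3 6 11 0 4 8 2 7 9 5 1 10]
After op 2 (out_shuffle): [3 2 6 7 11 9 0 5 4 1 8 10]
After op 3 (in_shuffle): [0 3 5 2 4 6 1 7 8 11 10 9]
After op 4 (in_shuffle): [1 0 7 3 8 5 11 2 10 4 9 6]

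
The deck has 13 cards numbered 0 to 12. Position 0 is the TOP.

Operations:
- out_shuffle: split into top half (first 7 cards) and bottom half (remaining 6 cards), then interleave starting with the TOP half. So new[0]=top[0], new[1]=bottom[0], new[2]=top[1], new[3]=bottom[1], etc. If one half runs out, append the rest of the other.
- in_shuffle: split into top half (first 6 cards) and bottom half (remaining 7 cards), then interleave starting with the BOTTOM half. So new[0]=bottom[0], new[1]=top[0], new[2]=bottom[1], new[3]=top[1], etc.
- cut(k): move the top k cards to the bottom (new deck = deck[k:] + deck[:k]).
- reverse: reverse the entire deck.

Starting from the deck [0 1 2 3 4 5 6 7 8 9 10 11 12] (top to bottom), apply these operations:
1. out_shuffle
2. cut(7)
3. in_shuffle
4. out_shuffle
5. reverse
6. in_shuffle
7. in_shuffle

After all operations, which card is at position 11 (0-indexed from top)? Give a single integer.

Answer: 11

Derivation:
After op 1 (out_shuffle): [0 7 1 8 2 9 3 10 4 11 5 12 6]
After op 2 (cut(7)): [10 4 11 5 12 6 0 7 1 8 2 9 3]
After op 3 (in_shuffle): [0 10 7 4 1 11 8 5 2 12 9 6 3]
After op 4 (out_shuffle): [0 5 10 2 7 12 4 9 1 6 11 3 8]
After op 5 (reverse): [8 3 11 6 1 9 4 12 7 2 10 5 0]
After op 6 (in_shuffle): [4 8 12 3 7 11 2 6 10 1 5 9 0]
After op 7 (in_shuffle): [2 4 6 8 10 12 1 3 5 7 9 11 0]
Position 11: card 11.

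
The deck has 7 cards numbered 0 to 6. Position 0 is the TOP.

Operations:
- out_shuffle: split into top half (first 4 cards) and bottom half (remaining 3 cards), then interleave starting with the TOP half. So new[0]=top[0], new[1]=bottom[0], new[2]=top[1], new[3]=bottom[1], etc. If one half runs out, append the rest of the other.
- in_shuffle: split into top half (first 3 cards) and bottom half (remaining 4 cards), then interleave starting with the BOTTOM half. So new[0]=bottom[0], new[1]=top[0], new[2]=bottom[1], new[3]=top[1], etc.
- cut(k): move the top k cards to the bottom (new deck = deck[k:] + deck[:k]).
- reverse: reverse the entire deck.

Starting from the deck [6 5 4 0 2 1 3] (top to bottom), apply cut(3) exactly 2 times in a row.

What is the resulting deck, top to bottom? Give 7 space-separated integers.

After op 1 (cut(3)): [0 2 1 3 6 5 4]
After op 2 (cut(3)): [3 6 5 4 0 2 1]

Answer: 3 6 5 4 0 2 1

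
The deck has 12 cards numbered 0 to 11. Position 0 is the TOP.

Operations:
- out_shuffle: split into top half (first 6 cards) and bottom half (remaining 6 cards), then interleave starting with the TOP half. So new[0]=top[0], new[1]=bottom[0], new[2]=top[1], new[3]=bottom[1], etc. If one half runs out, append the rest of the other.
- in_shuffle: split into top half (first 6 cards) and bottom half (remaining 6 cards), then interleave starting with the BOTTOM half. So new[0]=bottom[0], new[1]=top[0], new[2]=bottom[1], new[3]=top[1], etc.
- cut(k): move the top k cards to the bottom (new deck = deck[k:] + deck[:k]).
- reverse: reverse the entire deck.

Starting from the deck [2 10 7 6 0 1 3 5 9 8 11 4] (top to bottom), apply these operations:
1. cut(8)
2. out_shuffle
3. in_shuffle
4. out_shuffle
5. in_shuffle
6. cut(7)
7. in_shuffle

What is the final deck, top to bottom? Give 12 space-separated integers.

After op 1 (cut(8)): [9 8 11 4 2 10 7 6 0 1 3 5]
After op 2 (out_shuffle): [9 7 8 6 11 0 4 1 2 3 10 5]
After op 3 (in_shuffle): [4 9 1 7 2 8 3 6 10 11 5 0]
After op 4 (out_shuffle): [4 3 9 6 1 10 7 11 2 5 8 0]
After op 5 (in_shuffle): [7 4 11 3 2 9 5 6 8 1 0 10]
After op 6 (cut(7)): [6 8 1 0 10 7 4 11 3 2 9 5]
After op 7 (in_shuffle): [4 6 11 8 3 1 2 0 9 10 5 7]

Answer: 4 6 11 8 3 1 2 0 9 10 5 7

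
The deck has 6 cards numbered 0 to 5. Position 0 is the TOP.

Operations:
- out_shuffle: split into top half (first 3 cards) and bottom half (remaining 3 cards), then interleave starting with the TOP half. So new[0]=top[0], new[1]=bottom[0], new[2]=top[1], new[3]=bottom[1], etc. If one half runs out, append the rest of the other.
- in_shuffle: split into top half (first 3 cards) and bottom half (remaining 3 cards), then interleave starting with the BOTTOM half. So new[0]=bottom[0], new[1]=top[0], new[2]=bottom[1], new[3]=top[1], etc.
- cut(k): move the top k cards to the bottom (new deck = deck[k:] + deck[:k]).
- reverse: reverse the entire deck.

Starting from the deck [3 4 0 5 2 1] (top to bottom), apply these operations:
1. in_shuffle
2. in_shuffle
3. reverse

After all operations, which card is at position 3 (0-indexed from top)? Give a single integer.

After op 1 (in_shuffle): [5 3 2 4 1 0]
After op 2 (in_shuffle): [4 5 1 3 0 2]
After op 3 (reverse): [2 0 3 1 5 4]
Position 3: card 1.

Answer: 1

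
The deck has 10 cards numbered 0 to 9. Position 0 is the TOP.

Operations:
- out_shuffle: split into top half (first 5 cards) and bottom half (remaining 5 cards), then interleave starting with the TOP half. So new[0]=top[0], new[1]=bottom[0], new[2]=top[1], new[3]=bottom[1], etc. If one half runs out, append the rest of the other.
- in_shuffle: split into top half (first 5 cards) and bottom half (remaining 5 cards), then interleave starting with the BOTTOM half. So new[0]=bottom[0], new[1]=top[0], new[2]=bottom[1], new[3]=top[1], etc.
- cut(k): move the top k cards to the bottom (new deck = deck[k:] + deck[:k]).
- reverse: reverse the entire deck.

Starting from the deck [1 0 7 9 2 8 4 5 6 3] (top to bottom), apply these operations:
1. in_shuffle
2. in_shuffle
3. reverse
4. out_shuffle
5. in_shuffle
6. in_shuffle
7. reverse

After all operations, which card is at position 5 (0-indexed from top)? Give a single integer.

Answer: 1

Derivation:
After op 1 (in_shuffle): [8 1 4 0 5 7 6 9 3 2]
After op 2 (in_shuffle): [7 8 6 1 9 4 3 0 2 5]
After op 3 (reverse): [5 2 0 3 4 9 1 6 8 7]
After op 4 (out_shuffle): [5 9 2 1 0 6 3 8 4 7]
After op 5 (in_shuffle): [6 5 3 9 8 2 4 1 7 0]
After op 6 (in_shuffle): [2 6 4 5 1 3 7 9 0 8]
After op 7 (reverse): [8 0 9 7 3 1 5 4 6 2]
Position 5: card 1.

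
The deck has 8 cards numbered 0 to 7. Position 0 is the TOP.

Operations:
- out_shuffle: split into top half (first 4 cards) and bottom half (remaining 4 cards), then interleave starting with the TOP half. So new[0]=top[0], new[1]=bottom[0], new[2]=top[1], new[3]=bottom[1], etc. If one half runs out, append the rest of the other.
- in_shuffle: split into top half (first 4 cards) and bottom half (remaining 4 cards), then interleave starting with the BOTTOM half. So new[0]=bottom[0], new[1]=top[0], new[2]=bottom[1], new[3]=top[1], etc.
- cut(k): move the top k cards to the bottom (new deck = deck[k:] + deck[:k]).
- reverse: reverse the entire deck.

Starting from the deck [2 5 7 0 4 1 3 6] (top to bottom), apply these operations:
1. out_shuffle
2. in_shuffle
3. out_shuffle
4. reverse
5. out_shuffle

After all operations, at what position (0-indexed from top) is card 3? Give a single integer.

Answer: 6

Derivation:
After op 1 (out_shuffle): [2 4 5 1 7 3 0 6]
After op 2 (in_shuffle): [7 2 3 4 0 5 6 1]
After op 3 (out_shuffle): [7 0 2 5 3 6 4 1]
After op 4 (reverse): [1 4 6 3 5 2 0 7]
After op 5 (out_shuffle): [1 5 4 2 6 0 3 7]
Card 3 is at position 6.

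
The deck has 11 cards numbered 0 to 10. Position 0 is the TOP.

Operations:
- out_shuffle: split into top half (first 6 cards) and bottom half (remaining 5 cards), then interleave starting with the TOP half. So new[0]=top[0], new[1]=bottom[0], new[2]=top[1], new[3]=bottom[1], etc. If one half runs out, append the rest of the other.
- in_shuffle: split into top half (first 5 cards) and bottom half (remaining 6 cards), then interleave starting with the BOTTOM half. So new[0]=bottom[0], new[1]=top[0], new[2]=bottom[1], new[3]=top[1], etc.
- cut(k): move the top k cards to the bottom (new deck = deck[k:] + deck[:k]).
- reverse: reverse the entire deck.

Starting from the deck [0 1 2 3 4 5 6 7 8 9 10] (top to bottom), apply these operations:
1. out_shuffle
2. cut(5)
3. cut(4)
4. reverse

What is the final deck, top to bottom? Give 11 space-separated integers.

After op 1 (out_shuffle): [0 6 1 7 2 8 3 9 4 10 5]
After op 2 (cut(5)): [8 3 9 4 10 5 0 6 1 7 2]
After op 3 (cut(4)): [10 5 0 6 1 7 2 8 3 9 4]
After op 4 (reverse): [4 9 3 8 2 7 1 6 0 5 10]

Answer: 4 9 3 8 2 7 1 6 0 5 10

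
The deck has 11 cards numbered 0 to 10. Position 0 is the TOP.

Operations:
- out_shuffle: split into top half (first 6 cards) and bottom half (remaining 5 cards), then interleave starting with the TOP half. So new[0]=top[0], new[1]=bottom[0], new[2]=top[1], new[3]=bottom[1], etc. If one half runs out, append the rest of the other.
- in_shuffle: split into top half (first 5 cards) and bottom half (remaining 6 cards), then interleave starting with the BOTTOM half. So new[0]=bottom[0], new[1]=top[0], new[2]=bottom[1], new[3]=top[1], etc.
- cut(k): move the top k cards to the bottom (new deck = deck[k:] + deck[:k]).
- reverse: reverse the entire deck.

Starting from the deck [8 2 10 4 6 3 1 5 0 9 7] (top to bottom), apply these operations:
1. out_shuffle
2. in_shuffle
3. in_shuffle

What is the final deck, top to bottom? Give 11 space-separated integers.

After op 1 (out_shuffle): [8 1 2 5 10 0 4 9 6 7 3]
After op 2 (in_shuffle): [0 8 4 1 9 2 6 5 7 10 3]
After op 3 (in_shuffle): [2 0 6 8 5 4 7 1 10 9 3]

Answer: 2 0 6 8 5 4 7 1 10 9 3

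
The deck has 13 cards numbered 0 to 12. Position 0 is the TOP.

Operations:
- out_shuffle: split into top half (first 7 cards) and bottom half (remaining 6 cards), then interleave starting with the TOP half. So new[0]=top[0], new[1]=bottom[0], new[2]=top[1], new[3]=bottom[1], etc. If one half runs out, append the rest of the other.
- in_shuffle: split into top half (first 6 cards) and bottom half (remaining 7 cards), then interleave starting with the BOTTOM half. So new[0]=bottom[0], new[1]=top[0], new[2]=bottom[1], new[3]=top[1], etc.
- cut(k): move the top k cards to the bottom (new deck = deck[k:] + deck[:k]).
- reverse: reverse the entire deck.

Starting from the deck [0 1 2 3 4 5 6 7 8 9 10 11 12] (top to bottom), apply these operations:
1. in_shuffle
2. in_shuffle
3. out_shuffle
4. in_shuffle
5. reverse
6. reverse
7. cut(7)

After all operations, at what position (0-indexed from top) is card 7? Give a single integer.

Answer: 1

Derivation:
After op 1 (in_shuffle): [6 0 7 1 8 2 9 3 10 4 11 5 12]
After op 2 (in_shuffle): [9 6 3 0 10 7 4 1 11 8 5 2 12]
After op 3 (out_shuffle): [9 1 6 11 3 8 0 5 10 2 7 12 4]
After op 4 (in_shuffle): [0 9 5 1 10 6 2 11 7 3 12 8 4]
After op 5 (reverse): [4 8 12 3 7 11 2 6 10 1 5 9 0]
After op 6 (reverse): [0 9 5 1 10 6 2 11 7 3 12 8 4]
After op 7 (cut(7)): [11 7 3 12 8 4 0 9 5 1 10 6 2]
Card 7 is at position 1.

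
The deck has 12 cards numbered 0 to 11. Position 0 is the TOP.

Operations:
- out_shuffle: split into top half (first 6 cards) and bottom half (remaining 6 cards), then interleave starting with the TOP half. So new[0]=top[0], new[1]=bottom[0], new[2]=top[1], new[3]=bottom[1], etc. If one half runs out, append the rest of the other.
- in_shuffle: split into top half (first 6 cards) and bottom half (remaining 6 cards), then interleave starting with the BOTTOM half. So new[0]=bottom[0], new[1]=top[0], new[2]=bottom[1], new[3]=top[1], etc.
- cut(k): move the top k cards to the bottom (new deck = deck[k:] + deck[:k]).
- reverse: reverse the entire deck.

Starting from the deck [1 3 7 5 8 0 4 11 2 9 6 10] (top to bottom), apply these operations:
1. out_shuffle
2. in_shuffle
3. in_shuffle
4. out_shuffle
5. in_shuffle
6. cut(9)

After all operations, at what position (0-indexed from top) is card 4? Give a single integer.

Answer: 10

Derivation:
After op 1 (out_shuffle): [1 4 3 11 7 2 5 9 8 6 0 10]
After op 2 (in_shuffle): [5 1 9 4 8 3 6 11 0 7 10 2]
After op 3 (in_shuffle): [6 5 11 1 0 9 7 4 10 8 2 3]
After op 4 (out_shuffle): [6 7 5 4 11 10 1 8 0 2 9 3]
After op 5 (in_shuffle): [1 6 8 7 0 5 2 4 9 11 3 10]
After op 6 (cut(9)): [11 3 10 1 6 8 7 0 5 2 4 9]
Card 4 is at position 10.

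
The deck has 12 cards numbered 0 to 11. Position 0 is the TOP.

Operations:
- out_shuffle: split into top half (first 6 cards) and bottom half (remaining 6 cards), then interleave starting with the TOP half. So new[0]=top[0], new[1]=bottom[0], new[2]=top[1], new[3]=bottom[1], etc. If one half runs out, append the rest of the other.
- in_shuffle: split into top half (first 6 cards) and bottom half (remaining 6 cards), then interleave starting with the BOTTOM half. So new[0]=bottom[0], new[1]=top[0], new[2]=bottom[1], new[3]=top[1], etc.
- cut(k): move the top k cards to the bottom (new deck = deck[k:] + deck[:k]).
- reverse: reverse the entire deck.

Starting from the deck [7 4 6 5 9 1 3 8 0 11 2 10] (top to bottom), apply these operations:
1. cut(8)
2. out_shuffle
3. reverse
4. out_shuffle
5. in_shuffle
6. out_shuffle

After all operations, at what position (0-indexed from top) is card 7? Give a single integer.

Answer: 0

Derivation:
After op 1 (cut(8)): [0 11 2 10 7 4 6 5 9 1 3 8]
After op 2 (out_shuffle): [0 6 11 5 2 9 10 1 7 3 4 8]
After op 3 (reverse): [8 4 3 7 1 10 9 2 5 11 6 0]
After op 4 (out_shuffle): [8 9 4 2 3 5 7 11 1 6 10 0]
After op 5 (in_shuffle): [7 8 11 9 1 4 6 2 10 3 0 5]
After op 6 (out_shuffle): [7 6 8 2 11 10 9 3 1 0 4 5]
Card 7 is at position 0.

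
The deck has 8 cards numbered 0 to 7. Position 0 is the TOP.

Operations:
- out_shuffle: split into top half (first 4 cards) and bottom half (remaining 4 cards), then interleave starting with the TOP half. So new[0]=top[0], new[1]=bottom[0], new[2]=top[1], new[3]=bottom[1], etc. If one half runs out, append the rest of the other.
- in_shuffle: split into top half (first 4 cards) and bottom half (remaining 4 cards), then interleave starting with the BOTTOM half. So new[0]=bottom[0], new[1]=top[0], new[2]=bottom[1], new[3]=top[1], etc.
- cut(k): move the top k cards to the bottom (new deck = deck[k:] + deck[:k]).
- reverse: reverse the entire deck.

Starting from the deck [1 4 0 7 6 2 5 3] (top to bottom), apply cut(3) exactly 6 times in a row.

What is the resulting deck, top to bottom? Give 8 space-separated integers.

After op 1 (cut(3)): [7 6 2 5 3 1 4 0]
After op 2 (cut(3)): [5 3 1 4 0 7 6 2]
After op 3 (cut(3)): [4 0 7 6 2 5 3 1]
After op 4 (cut(3)): [6 2 5 3 1 4 0 7]
After op 5 (cut(3)): [3 1 4 0 7 6 2 5]
After op 6 (cut(3)): [0 7 6 2 5 3 1 4]

Answer: 0 7 6 2 5 3 1 4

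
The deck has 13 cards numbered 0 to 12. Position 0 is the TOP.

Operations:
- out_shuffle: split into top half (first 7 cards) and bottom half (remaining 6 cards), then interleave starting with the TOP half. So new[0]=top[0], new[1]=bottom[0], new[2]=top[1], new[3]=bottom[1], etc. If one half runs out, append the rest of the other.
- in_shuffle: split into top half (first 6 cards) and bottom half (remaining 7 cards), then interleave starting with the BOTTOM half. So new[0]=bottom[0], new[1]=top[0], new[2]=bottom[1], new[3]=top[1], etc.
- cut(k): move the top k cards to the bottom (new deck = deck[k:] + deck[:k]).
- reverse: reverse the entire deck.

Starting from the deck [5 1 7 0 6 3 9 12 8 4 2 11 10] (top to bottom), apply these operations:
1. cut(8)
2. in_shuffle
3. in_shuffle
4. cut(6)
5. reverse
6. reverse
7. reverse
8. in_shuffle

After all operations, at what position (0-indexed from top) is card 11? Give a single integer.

Answer: 7

Derivation:
After op 1 (cut(8)): [8 4 2 11 10 5 1 7 0 6 3 9 12]
After op 2 (in_shuffle): [1 8 7 4 0 2 6 11 3 10 9 5 12]
After op 3 (in_shuffle): [6 1 11 8 3 7 10 4 9 0 5 2 12]
After op 4 (cut(6)): [10 4 9 0 5 2 12 6 1 11 8 3 7]
After op 5 (reverse): [7 3 8 11 1 6 12 2 5 0 9 4 10]
After op 6 (reverse): [10 4 9 0 5 2 12 6 1 11 8 3 7]
After op 7 (reverse): [7 3 8 11 1 6 12 2 5 0 9 4 10]
After op 8 (in_shuffle): [12 7 2 3 5 8 0 11 9 1 4 6 10]
Card 11 is at position 7.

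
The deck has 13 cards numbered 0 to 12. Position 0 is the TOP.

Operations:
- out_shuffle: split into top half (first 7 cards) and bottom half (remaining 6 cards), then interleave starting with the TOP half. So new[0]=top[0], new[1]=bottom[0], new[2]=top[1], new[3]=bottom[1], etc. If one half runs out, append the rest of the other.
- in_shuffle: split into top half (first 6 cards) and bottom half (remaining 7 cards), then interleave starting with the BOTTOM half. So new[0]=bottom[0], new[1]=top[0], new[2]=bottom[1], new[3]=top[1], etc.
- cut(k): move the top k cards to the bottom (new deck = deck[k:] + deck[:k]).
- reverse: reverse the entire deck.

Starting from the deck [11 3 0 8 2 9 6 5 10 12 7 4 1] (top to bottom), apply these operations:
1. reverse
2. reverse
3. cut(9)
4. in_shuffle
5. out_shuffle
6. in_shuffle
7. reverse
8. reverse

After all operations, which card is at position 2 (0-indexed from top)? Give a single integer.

Answer: 5

Derivation:
After op 1 (reverse): [1 4 7 12 10 5 6 9 2 8 0 3 11]
After op 2 (reverse): [11 3 0 8 2 9 6 5 10 12 7 4 1]
After op 3 (cut(9)): [12 7 4 1 11 3 0 8 2 9 6 5 10]
After op 4 (in_shuffle): [0 12 8 7 2 4 9 1 6 11 5 3 10]
After op 5 (out_shuffle): [0 1 12 6 8 11 7 5 2 3 4 10 9]
After op 6 (in_shuffle): [7 0 5 1 2 12 3 6 4 8 10 11 9]
After op 7 (reverse): [9 11 10 8 4 6 3 12 2 1 5 0 7]
After op 8 (reverse): [7 0 5 1 2 12 3 6 4 8 10 11 9]
Position 2: card 5.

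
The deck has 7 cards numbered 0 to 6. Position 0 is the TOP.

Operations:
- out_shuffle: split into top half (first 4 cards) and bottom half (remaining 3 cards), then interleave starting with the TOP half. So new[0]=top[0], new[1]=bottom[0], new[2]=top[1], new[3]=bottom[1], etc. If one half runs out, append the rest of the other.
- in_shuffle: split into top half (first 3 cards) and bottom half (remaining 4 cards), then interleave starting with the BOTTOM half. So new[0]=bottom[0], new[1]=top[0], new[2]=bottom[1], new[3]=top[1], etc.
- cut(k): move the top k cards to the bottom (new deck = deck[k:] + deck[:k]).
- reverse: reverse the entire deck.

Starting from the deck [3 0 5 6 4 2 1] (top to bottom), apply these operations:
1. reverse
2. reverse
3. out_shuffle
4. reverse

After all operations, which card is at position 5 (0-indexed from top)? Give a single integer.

After op 1 (reverse): [1 2 4 6 5 0 3]
After op 2 (reverse): [3 0 5 6 4 2 1]
After op 3 (out_shuffle): [3 4 0 2 5 1 6]
After op 4 (reverse): [6 1 5 2 0 4 3]
Position 5: card 4.

Answer: 4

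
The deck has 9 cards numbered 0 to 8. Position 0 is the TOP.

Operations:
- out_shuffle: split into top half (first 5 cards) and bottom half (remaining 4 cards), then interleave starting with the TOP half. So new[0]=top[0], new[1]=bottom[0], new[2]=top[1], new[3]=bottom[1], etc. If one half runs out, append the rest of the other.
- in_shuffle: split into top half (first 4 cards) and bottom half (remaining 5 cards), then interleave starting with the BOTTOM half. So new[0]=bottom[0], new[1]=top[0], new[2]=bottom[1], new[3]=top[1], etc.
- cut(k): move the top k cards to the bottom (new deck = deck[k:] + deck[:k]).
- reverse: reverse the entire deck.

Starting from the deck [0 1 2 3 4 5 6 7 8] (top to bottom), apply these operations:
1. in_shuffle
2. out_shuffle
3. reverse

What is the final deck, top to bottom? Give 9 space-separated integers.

After op 1 (in_shuffle): [4 0 5 1 6 2 7 3 8]
After op 2 (out_shuffle): [4 2 0 7 5 3 1 8 6]
After op 3 (reverse): [6 8 1 3 5 7 0 2 4]

Answer: 6 8 1 3 5 7 0 2 4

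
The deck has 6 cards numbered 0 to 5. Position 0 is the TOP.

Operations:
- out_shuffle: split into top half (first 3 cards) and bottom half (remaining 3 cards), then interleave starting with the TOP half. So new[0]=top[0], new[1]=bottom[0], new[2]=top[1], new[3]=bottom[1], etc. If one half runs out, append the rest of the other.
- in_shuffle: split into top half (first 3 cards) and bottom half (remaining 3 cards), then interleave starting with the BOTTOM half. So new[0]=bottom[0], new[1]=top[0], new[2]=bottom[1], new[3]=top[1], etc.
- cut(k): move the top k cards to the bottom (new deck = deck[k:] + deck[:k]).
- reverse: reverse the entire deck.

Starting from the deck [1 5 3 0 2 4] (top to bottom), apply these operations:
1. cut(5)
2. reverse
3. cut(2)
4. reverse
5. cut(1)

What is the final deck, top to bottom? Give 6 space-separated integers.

After op 1 (cut(5)): [4 1 5 3 0 2]
After op 2 (reverse): [2 0 3 5 1 4]
After op 3 (cut(2)): [3 5 1 4 2 0]
After op 4 (reverse): [0 2 4 1 5 3]
After op 5 (cut(1)): [2 4 1 5 3 0]

Answer: 2 4 1 5 3 0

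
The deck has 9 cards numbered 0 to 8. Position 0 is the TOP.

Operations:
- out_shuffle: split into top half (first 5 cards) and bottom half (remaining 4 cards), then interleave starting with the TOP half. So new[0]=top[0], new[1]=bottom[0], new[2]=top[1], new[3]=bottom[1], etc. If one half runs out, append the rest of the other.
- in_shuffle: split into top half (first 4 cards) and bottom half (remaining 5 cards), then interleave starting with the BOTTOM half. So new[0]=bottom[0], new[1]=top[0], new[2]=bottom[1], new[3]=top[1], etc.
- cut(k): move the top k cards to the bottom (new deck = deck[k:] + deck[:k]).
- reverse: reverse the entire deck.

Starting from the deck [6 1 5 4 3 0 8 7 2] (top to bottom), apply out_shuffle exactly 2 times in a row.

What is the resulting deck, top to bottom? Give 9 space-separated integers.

After op 1 (out_shuffle): [6 0 1 8 5 7 4 2 3]
After op 2 (out_shuffle): [6 7 0 4 1 2 8 3 5]

Answer: 6 7 0 4 1 2 8 3 5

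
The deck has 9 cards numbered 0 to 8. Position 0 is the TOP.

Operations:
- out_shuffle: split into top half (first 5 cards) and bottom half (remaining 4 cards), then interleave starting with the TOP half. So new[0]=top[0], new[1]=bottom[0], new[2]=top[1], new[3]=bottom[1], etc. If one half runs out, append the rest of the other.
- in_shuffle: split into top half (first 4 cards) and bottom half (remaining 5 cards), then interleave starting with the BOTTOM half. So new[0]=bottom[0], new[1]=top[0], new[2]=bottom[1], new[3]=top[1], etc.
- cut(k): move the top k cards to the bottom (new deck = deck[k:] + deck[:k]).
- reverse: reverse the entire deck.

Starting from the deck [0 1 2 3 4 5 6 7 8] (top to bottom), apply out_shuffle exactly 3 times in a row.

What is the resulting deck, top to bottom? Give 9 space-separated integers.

After op 1 (out_shuffle): [0 5 1 6 2 7 3 8 4]
After op 2 (out_shuffle): [0 7 5 3 1 8 6 4 2]
After op 3 (out_shuffle): [0 8 7 6 5 4 3 2 1]

Answer: 0 8 7 6 5 4 3 2 1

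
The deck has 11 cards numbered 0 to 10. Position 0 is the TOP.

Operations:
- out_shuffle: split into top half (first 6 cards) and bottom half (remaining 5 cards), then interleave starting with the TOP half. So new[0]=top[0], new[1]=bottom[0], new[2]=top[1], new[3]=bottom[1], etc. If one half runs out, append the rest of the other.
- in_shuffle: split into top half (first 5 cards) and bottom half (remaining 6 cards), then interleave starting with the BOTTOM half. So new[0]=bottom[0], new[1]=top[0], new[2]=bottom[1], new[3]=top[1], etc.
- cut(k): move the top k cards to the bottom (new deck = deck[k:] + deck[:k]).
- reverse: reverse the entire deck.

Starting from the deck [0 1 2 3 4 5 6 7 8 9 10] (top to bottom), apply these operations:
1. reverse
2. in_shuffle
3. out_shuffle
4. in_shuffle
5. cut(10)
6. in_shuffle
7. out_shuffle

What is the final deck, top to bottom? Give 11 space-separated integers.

After op 1 (reverse): [10 9 8 7 6 5 4 3 2 1 0]
After op 2 (in_shuffle): [5 10 4 9 3 8 2 7 1 6 0]
After op 3 (out_shuffle): [5 2 10 7 4 1 9 6 3 0 8]
After op 4 (in_shuffle): [1 5 9 2 6 10 3 7 0 4 8]
After op 5 (cut(10)): [8 1 5 9 2 6 10 3 7 0 4]
After op 6 (in_shuffle): [6 8 10 1 3 5 7 9 0 2 4]
After op 7 (out_shuffle): [6 7 8 9 10 0 1 2 3 4 5]

Answer: 6 7 8 9 10 0 1 2 3 4 5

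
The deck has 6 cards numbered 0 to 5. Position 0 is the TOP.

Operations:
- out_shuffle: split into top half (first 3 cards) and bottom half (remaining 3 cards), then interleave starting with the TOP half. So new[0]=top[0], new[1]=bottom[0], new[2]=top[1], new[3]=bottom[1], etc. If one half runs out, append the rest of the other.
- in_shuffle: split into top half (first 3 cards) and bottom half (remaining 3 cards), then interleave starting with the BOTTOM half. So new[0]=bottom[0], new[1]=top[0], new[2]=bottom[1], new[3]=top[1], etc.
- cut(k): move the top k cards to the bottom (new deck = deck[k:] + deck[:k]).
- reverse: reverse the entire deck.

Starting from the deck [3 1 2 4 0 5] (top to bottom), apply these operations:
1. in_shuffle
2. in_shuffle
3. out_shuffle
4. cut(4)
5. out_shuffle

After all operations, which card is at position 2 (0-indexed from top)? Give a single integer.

After op 1 (in_shuffle): [4 3 0 1 5 2]
After op 2 (in_shuffle): [1 4 5 3 2 0]
After op 3 (out_shuffle): [1 3 4 2 5 0]
After op 4 (cut(4)): [5 0 1 3 4 2]
After op 5 (out_shuffle): [5 3 0 4 1 2]
Position 2: card 0.

Answer: 0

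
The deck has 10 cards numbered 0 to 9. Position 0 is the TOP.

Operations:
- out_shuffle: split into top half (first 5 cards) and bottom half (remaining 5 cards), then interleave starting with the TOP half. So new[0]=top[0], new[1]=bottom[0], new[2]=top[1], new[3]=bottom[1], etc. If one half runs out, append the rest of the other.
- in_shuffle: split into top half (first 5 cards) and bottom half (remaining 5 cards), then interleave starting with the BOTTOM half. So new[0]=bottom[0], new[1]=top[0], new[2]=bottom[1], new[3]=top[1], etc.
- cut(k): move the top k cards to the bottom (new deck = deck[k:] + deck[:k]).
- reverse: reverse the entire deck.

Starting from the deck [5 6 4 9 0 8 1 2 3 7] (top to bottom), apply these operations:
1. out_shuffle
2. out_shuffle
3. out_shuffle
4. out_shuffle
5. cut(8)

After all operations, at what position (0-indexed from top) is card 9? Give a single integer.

Answer: 5

Derivation:
After op 1 (out_shuffle): [5 8 6 1 4 2 9 3 0 7]
After op 2 (out_shuffle): [5 2 8 9 6 3 1 0 4 7]
After op 3 (out_shuffle): [5 3 2 1 8 0 9 4 6 7]
After op 4 (out_shuffle): [5 0 3 9 2 4 1 6 8 7]
After op 5 (cut(8)): [8 7 5 0 3 9 2 4 1 6]
Card 9 is at position 5.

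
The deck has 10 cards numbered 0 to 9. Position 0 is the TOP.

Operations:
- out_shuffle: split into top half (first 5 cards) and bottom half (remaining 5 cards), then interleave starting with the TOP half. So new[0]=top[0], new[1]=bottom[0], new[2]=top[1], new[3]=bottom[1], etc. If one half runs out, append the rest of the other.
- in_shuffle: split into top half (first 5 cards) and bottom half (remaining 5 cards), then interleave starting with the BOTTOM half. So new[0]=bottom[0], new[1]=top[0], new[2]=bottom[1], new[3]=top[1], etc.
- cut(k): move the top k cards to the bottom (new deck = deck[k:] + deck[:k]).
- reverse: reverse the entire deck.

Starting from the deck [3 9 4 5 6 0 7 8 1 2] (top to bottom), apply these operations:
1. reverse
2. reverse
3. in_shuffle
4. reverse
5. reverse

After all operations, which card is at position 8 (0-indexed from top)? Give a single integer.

After op 1 (reverse): [2 1 8 7 0 6 5 4 9 3]
After op 2 (reverse): [3 9 4 5 6 0 7 8 1 2]
After op 3 (in_shuffle): [0 3 7 9 8 4 1 5 2 6]
After op 4 (reverse): [6 2 5 1 4 8 9 7 3 0]
After op 5 (reverse): [0 3 7 9 8 4 1 5 2 6]
Position 8: card 2.

Answer: 2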